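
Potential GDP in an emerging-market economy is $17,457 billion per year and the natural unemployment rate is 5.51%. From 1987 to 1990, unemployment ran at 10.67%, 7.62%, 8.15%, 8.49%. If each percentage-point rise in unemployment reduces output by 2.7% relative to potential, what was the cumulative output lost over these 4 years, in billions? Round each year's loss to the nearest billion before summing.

$6,076 billion

Year 1987: gap = -2.7 × (10.67 - 5.51) = -13.932%, loss ≈ 17457 × 13.932/100 ≈ 2432.
Year 1988: gap = -2.7 × (7.62 - 5.51) = -5.697%, loss ≈ 17457 × 5.697/100 ≈ 995.
Year 1989: gap = -2.7 × (8.15 - 5.51) = -7.128%, loss ≈ 17457 × 7.128/100 ≈ 1244.
Year 1990: gap = -2.7 × (8.49 - 5.51) = -8.046%, loss ≈ 17457 × 8.046/100 ≈ 1405.
Total lost output = 2432 + 995 + 1244 + 1405 = 6076 billion.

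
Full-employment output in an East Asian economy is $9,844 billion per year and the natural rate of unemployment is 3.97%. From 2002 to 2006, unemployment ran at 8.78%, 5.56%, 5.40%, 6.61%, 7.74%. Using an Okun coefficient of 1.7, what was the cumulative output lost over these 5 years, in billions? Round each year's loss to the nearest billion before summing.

Year 2002: gap = -1.7 × (8.78 - 3.97) = -8.177%, loss ≈ 9844 × 8.177/100 ≈ 805.
Year 2003: gap = -1.7 × (5.56 - 3.97) = -2.703%, loss ≈ 9844 × 2.703/100 ≈ 266.
Year 2004: gap = -1.7 × (5.4 - 3.97) = -2.431%, loss ≈ 9844 × 2.431/100 ≈ 239.
Year 2005: gap = -1.7 × (6.61 - 3.97) = -4.488%, loss ≈ 9844 × 4.488/100 ≈ 442.
Year 2006: gap = -1.7 × (7.74 - 3.97) = -6.409%, loss ≈ 9844 × 6.409/100 ≈ 631.
Total lost output = 805 + 266 + 239 + 442 + 631 = 2383 billion.

$2,383 billion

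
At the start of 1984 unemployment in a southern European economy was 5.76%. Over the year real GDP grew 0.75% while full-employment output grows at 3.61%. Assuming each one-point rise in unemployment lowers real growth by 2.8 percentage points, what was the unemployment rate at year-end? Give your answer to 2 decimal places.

Growth-rate Okun's law: g_Y = g_Y* - β × Δu, so Δu = (g_Y* - g_Y)/β.
Δu = (3.61 - 0.75)/2.8 = 2.86/2.8 = 1.02 percentage points.
Year-end unemployment = 5.76 + 1.02 = 6.78%.

6.78%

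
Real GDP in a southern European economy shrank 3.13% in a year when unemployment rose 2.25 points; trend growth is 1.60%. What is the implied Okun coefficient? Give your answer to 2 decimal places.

β ≈ 2.10

Growth form: g_Y = g_Y* - β × Δu, so β = (g_Y* - g_Y)/Δu.
β = (1.6 + 3.13)/2.25 = 4.73/2.25 = 2.10.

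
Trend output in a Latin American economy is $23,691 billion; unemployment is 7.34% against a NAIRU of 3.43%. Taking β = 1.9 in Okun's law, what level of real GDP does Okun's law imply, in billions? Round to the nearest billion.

Unemployment gap = 7.34 - 3.43 = 3.91 points, so the output gap is -1.9 × 3.91 = -7.429%.
Actual GDP = 23691 × (1 - 7.429/100) = 23691 × 0.92571 ≈ 21931 billion.

$21,931 billion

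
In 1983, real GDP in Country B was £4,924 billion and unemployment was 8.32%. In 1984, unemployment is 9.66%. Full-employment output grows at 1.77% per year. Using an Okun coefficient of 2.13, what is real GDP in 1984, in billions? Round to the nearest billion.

£4,871 billion

Δu = 9.66 - 8.32 = 1.34 points.
Okun's law (growth form): g_Y = g_Y* - β × Δu = 1.77 - 2.13 × (1.34) = 1.77 - 2.8542 = -1.0842%.
Real GDP in the next year = 4924 × (1 - 1.0842/100) = 4924 × 0.989158 ≈ 4871 billion.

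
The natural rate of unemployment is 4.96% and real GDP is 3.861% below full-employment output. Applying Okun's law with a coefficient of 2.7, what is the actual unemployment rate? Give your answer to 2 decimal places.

6.39%

From Okun's law, u - u* = -(output gap)/β = -(-3.861)/2.7 = 1.43 points.
So u = 4.96 + 1.43 = 6.39%.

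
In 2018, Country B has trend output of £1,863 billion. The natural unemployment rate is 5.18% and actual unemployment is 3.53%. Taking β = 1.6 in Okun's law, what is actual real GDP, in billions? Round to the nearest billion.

£1,912 billion

Unemployment gap = 3.53 - 5.18 = -1.65 points, so the output gap is -1.6 × (-1.65) = 2.64%.
Actual GDP = 1863 × (1 + 2.64/100) = 1863 × 1.0264 ≈ 1912 billion.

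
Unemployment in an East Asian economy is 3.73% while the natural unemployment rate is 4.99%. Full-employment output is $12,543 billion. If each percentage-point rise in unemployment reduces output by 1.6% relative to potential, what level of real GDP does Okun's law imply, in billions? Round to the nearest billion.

$12,796 billion

Unemployment gap = 3.73 - 4.99 = -1.26 points, so the output gap is -1.6 × (-1.26) = 2.016%.
Actual GDP = 12543 × (1 + 2.016/100) = 12543 × 1.02016 ≈ 12796 billion.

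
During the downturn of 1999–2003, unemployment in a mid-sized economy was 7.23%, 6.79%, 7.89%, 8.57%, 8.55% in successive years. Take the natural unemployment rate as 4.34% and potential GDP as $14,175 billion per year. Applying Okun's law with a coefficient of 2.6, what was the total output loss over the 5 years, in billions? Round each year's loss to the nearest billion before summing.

$6,387 billion

Year 1999: gap = -2.6 × (7.23 - 4.34) = -7.514%, loss ≈ 14175 × 7.514/100 ≈ 1065.
Year 2000: gap = -2.6 × (6.79 - 4.34) = -6.37%, loss ≈ 14175 × 6.37/100 ≈ 903.
Year 2001: gap = -2.6 × (7.89 - 4.34) = -9.23%, loss ≈ 14175 × 9.23/100 ≈ 1308.
Year 2002: gap = -2.6 × (8.57 - 4.34) = -10.998%, loss ≈ 14175 × 10.998/100 ≈ 1559.
Year 2003: gap = -2.6 × (8.55 - 4.34) = -10.946%, loss ≈ 14175 × 10.946/100 ≈ 1552.
Total lost output = 1065 + 903 + 1308 + 1559 + 1552 = 6387 billion.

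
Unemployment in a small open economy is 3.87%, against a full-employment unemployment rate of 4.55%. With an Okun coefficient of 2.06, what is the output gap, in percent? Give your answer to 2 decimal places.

1.40%

The unemployment gap is 3.87 - 4.55 = -0.68 percentage points.
Okun's law gives an output gap of -2.06 × (-0.68) = 1.4008%, i.e. 1.40% above potential.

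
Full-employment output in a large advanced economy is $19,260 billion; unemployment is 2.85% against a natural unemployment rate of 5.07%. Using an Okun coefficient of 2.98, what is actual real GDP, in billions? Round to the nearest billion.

$20,534 billion

Unemployment gap = 2.85 - 5.07 = -2.22 points, so the output gap is -2.98 × (-2.22) = 6.6156%.
Actual GDP = 19260 × (1 + 6.6156/100) = 19260 × 1.066156 ≈ 20534 billion.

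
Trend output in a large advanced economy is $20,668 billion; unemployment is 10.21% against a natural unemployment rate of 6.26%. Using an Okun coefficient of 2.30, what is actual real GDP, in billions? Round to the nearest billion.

$18,790 billion

Unemployment gap = 10.21 - 6.26 = 3.95 points, so the output gap is -2.3 × 3.95 = -9.085%.
Actual GDP = 20668 × (1 - 9.085/100) = 20668 × 0.90915 ≈ 18790 billion.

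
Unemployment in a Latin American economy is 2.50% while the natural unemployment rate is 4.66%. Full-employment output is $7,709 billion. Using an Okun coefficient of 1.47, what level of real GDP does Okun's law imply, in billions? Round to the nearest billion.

Unemployment gap = 2.5 - 4.66 = -2.16 points, so the output gap is -1.47 × (-2.16) = 3.1752%.
Actual GDP = 7709 × (1 + 3.1752/100) = 7709 × 1.031752 ≈ 7954 billion.

$7,954 billion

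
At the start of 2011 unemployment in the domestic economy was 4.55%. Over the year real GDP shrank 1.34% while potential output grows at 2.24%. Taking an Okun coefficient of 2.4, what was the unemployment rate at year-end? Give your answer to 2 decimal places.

Growth-rate Okun's law: g_Y = g_Y* - β × Δu, so Δu = (g_Y* - g_Y)/β.
Δu = (2.24 + 1.34)/2.4 = 3.58/2.4 = 1.49 percentage points.
Year-end unemployment = 4.55 + 1.49 = 6.04%.

6.04%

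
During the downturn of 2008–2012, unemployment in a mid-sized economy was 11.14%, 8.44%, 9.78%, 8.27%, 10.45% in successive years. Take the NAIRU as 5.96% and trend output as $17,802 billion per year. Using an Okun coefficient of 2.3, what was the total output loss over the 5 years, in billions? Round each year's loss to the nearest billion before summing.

$7,484 billion

Year 2008: gap = -2.3 × (11.14 - 5.96) = -11.914%, loss ≈ 17802 × 11.914/100 ≈ 2121.
Year 2009: gap = -2.3 × (8.44 - 5.96) = -5.704%, loss ≈ 17802 × 5.704/100 ≈ 1015.
Year 2010: gap = -2.3 × (9.78 - 5.96) = -8.786%, loss ≈ 17802 × 8.786/100 ≈ 1564.
Year 2011: gap = -2.3 × (8.27 - 5.96) = -5.313%, loss ≈ 17802 × 5.313/100 ≈ 946.
Year 2012: gap = -2.3 × (10.45 - 5.96) = -10.327%, loss ≈ 17802 × 10.327/100 ≈ 1838.
Total lost output = 2121 + 1015 + 1564 + 946 + 1838 = 7484 billion.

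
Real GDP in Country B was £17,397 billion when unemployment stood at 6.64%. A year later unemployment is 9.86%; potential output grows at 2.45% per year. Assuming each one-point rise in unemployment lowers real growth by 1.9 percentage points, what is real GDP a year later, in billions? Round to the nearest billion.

Δu = 9.86 - 6.64 = 3.22 points.
Okun's law (growth form): g_Y = g_Y* - β × Δu = 2.45 - 1.9 × (3.22) = 2.45 - 6.118 = -3.668%.
Real GDP in the next year = 17397 × (1 - 3.668/100) = 17397 × 0.96332 ≈ 16759 billion.

£16,759 billion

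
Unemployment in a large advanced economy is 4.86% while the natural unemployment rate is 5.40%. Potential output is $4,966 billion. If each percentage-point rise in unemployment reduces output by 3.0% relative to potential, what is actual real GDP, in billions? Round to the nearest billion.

$5,046 billion

Unemployment gap = 4.86 - 5.4 = -0.54 points, so the output gap is -3 × (-0.54) = 1.62%.
Actual GDP = 4966 × (1 + 1.62/100) = 4966 × 1.0162 ≈ 5046 billion.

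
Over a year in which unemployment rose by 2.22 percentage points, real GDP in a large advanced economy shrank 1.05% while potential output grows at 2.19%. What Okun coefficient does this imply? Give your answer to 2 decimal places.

β ≈ 1.46

Growth form: g_Y = g_Y* - β × Δu, so β = (g_Y* - g_Y)/Δu.
β = (2.19 + 1.05)/2.22 = 3.24/2.22 = 1.46.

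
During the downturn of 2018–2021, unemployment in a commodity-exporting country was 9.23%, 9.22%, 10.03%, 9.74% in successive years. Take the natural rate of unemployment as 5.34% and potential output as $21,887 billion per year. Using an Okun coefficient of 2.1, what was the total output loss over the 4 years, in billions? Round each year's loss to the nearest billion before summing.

$7,749 billion

Year 2018: gap = -2.1 × (9.23 - 5.34) = -8.169%, loss ≈ 21887 × 8.169/100 ≈ 1788.
Year 2019: gap = -2.1 × (9.22 - 5.34) = -8.148%, loss ≈ 21887 × 8.148/100 ≈ 1783.
Year 2020: gap = -2.1 × (10.03 - 5.34) = -9.849%, loss ≈ 21887 × 9.849/100 ≈ 2156.
Year 2021: gap = -2.1 × (9.74 - 5.34) = -9.24%, loss ≈ 21887 × 9.24/100 ≈ 2022.
Total lost output = 1788 + 1783 + 2156 + 2022 = 7749 billion.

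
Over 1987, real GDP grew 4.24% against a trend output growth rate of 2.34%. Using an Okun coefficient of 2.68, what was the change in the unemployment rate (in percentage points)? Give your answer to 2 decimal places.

-0.71 percentage points

Growth-rate Okun's law: g_Y = g_Y* - β × Δu, so Δu = (g_Y* - g_Y)/β.
Δu = (2.34 - 4.24)/2.68 = -1.9/2.68 = -0.71 percentage points.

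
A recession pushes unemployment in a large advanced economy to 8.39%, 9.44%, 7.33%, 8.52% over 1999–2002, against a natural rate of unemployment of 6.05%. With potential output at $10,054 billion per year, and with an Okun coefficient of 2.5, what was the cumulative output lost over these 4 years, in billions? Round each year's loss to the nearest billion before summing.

Year 1999: gap = -2.5 × (8.39 - 6.05) = -5.85%, loss ≈ 10054 × 5.85/100 ≈ 588.
Year 2000: gap = -2.5 × (9.44 - 6.05) = -8.475%, loss ≈ 10054 × 8.475/100 ≈ 852.
Year 2001: gap = -2.5 × (7.33 - 6.05) = -3.2%, loss ≈ 10054 × 3.2/100 ≈ 322.
Year 2002: gap = -2.5 × (8.52 - 6.05) = -6.175%, loss ≈ 10054 × 6.175/100 ≈ 621.
Total lost output = 588 + 852 + 322 + 621 = 2383 billion.

$2,383 billion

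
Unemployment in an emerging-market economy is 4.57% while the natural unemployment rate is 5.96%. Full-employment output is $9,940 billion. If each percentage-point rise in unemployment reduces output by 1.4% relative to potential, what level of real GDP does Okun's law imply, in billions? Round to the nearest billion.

Unemployment gap = 4.57 - 5.96 = -1.39 points, so the output gap is -1.4 × (-1.39) = 1.946%.
Actual GDP = 9940 × (1 + 1.946/100) = 9940 × 1.01946 ≈ 10133 billion.

$10,133 billion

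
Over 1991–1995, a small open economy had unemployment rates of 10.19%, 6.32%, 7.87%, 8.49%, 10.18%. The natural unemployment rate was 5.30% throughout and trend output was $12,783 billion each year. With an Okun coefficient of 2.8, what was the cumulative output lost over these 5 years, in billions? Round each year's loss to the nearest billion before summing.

Year 1991: gap = -2.8 × (10.19 - 5.3) = -13.692%, loss ≈ 12783 × 13.692/100 ≈ 1750.
Year 1992: gap = -2.8 × (6.32 - 5.3) = -2.856%, loss ≈ 12783 × 2.856/100 ≈ 365.
Year 1993: gap = -2.8 × (7.87 - 5.3) = -7.196%, loss ≈ 12783 × 7.196/100 ≈ 920.
Year 1994: gap = -2.8 × (8.49 - 5.3) = -8.932%, loss ≈ 12783 × 8.932/100 ≈ 1142.
Year 1995: gap = -2.8 × (10.18 - 5.3) = -13.664%, loss ≈ 12783 × 13.664/100 ≈ 1747.
Total lost output = 1750 + 365 + 920 + 1142 + 1747 = 5924 billion.

$5,924 billion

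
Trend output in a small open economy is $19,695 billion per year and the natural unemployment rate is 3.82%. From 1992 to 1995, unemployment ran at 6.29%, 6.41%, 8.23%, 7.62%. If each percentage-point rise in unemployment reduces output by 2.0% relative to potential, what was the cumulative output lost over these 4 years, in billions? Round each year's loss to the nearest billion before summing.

Year 1992: gap = -2.0 × (6.29 - 3.82) = -4.94%, loss ≈ 19695 × 4.94/100 ≈ 973.
Year 1993: gap = -2.0 × (6.41 - 3.82) = -5.18%, loss ≈ 19695 × 5.18/100 ≈ 1020.
Year 1994: gap = -2.0 × (8.23 - 3.82) = -8.82%, loss ≈ 19695 × 8.82/100 ≈ 1737.
Year 1995: gap = -2.0 × (7.62 - 3.82) = -7.6%, loss ≈ 19695 × 7.6/100 ≈ 1497.
Total lost output = 973 + 1020 + 1737 + 1497 = 5227 billion.

$5,227 billion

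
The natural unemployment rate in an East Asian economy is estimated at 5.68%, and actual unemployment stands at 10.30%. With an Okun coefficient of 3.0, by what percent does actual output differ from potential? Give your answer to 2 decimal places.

The unemployment gap is 10.3 - 5.68 = 4.62 percentage points.
Okun's law gives an output gap of -3 × 4.62 = -13.86%, i.e. 13.86% below potential.

-13.86%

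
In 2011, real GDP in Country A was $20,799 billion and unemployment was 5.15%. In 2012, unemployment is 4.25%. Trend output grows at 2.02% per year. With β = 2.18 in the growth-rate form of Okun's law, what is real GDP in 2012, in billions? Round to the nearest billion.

$21,627 billion

Δu = 4.25 - 5.15 = -0.9 points.
Okun's law (growth form): g_Y = g_Y* - β × Δu = 2.02 - 2.18 × (-0.90) = 2.02 + 1.962 = 3.982%.
Real GDP in the next year = 20799 × (1 + 3.982/100) = 20799 × 1.03982 ≈ 21627 billion.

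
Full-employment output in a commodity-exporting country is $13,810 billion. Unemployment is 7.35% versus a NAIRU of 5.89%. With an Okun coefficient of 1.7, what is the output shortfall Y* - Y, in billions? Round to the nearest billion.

$343 billion

Output gap = -1.7 × (7.35 - 5.89) = -1.7 × 1.46 = -2.482%.
Actual GDP ≈ 13810 × 0.97518 ≈ 13467 billion, so the shortfall is 13810 - 13467 = 343 billion.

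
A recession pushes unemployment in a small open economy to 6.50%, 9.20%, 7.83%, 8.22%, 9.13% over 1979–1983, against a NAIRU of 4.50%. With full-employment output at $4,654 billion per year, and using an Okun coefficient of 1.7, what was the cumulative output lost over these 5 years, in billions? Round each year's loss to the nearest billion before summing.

Year 1979: gap = -1.7 × (6.5 - 4.5) = -3.4%, loss ≈ 4654 × 3.4/100 ≈ 158.
Year 1980: gap = -1.7 × (9.2 - 4.5) = -7.99%, loss ≈ 4654 × 7.99/100 ≈ 372.
Year 1981: gap = -1.7 × (7.83 - 4.5) = -5.661%, loss ≈ 4654 × 5.661/100 ≈ 263.
Year 1982: gap = -1.7 × (8.22 - 4.5) = -6.324%, loss ≈ 4654 × 6.324/100 ≈ 294.
Year 1983: gap = -1.7 × (9.13 - 4.5) = -7.871%, loss ≈ 4654 × 7.871/100 ≈ 366.
Total lost output = 158 + 372 + 263 + 294 + 366 = 1453 billion.

$1,453 billion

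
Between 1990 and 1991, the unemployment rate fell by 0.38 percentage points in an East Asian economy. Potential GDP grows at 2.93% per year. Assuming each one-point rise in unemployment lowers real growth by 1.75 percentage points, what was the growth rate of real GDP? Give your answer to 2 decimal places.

3.60%

Growth-rate Okun's law: g_Y = g_Y* - β × Δu.
g_Y = 2.93 - 1.75 × (-0.38) = 2.93 + 0.665 = 3.595%, i.e. 3.60% to 2 d.p.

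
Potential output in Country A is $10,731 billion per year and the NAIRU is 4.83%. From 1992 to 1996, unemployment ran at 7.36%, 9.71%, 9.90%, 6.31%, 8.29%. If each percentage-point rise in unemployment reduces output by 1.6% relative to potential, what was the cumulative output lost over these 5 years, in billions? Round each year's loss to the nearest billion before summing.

Year 1992: gap = -1.6 × (7.36 - 4.83) = -4.048%, loss ≈ 10731 × 4.048/100 ≈ 434.
Year 1993: gap = -1.6 × (9.71 - 4.83) = -7.808%, loss ≈ 10731 × 7.808/100 ≈ 838.
Year 1994: gap = -1.6 × (9.9 - 4.83) = -8.112%, loss ≈ 10731 × 8.112/100 ≈ 870.
Year 1995: gap = -1.6 × (6.31 - 4.83) = -2.368%, loss ≈ 10731 × 2.368/100 ≈ 254.
Year 1996: gap = -1.6 × (8.29 - 4.83) = -5.536%, loss ≈ 10731 × 5.536/100 ≈ 594.
Total lost output = 434 + 838 + 870 + 254 + 594 = 2990 billion.

$2,990 billion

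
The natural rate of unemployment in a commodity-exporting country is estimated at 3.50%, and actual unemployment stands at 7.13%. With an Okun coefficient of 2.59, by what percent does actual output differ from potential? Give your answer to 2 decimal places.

The unemployment gap is 7.13 - 3.5 = 3.63 percentage points.
Okun's law gives an output gap of -2.59 × 3.63 = -9.4017%, i.e. 9.40% below potential.

-9.40%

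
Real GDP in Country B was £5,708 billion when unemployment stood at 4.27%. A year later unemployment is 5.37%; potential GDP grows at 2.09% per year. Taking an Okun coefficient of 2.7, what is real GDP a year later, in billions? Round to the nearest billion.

Δu = 5.37 - 4.27 = 1.1 points.
Okun's law (growth form): g_Y = g_Y* - β × Δu = 2.09 - 2.7 × (1.10) = 2.09 - 2.97 = -0.88%.
Real GDP in the next year = 5708 × (1 - 0.88/100) = 5708 × 0.9912 ≈ 5658 billion.

£5,658 billion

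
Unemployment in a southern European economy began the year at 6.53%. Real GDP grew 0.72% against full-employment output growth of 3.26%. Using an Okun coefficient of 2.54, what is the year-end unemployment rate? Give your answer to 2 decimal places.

7.53%

Growth-rate Okun's law: g_Y = g_Y* - β × Δu, so Δu = (g_Y* - g_Y)/β.
Δu = (3.26 - 0.72)/2.54 = 2.54/2.54 = 1.00 percentage point.
Year-end unemployment = 6.53 + 1 = 7.53%.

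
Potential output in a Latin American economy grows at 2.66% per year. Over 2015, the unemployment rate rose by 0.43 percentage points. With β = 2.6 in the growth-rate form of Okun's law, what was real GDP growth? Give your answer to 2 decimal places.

Growth-rate Okun's law: g_Y = g_Y* - β × Δu.
g_Y = 2.66 - 2.6 × (0.43) = 2.66 - 1.118 = 1.542%, i.e. 1.54% to 2 d.p.

1.54%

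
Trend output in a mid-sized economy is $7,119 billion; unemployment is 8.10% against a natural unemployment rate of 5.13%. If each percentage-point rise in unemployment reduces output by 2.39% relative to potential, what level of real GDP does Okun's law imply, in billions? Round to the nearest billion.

$6,614 billion

Unemployment gap = 8.1 - 5.13 = 2.97 points, so the output gap is -2.39 × 2.97 = -7.0983%.
Actual GDP = 7119 × (1 - 7.0983/100) = 7119 × 0.929017 ≈ 6614 billion.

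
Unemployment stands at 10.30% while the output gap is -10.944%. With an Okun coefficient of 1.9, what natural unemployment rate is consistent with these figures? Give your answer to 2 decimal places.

4.54%

From Okun's law, u - u* = -(output gap)/β = -(-10.944)/1.9 = 5.76 points.
So u* = 10.3 - 5.76 = 4.54%.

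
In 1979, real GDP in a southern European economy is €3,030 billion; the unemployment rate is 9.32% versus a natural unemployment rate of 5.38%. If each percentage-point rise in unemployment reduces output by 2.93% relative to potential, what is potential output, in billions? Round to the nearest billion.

€3,425 billion

Unemployment gap = 9.32 - 5.38 = 3.94 points, so output gap = -2.93 × 3.94 = -11.5442%.
Since Y = Y* × (1 + gap/100), Y* = 3030/0.884558 ≈ 3425 billion.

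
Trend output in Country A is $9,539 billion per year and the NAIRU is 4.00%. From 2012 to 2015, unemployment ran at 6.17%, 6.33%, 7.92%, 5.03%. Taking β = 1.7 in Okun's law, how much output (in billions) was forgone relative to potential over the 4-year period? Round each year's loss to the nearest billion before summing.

$1,533 billion

Year 2012: gap = -1.7 × (6.17 - 4) = -3.689%, loss ≈ 9539 × 3.689/100 ≈ 352.
Year 2013: gap = -1.7 × (6.33 - 4) = -3.961%, loss ≈ 9539 × 3.961/100 ≈ 378.
Year 2014: gap = -1.7 × (7.92 - 4) = -6.664%, loss ≈ 9539 × 6.664/100 ≈ 636.
Year 2015: gap = -1.7 × (5.03 - 4) = -1.751%, loss ≈ 9539 × 1.751/100 ≈ 167.
Total lost output = 352 + 378 + 636 + 167 = 1533 billion.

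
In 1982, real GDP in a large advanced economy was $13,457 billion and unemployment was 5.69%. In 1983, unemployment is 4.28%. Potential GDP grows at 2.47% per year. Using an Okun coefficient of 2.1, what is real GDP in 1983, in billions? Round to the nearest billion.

Δu = 4.28 - 5.69 = -1.41 points.
Okun's law (growth form): g_Y = g_Y* - β × Δu = 2.47 - 2.1 × (-1.41) = 2.47 + 2.961 = 5.431%.
Real GDP in the next year = 13457 × (1 + 5.431/100) = 13457 × 1.05431 ≈ 14188 billion.

$14,188 billion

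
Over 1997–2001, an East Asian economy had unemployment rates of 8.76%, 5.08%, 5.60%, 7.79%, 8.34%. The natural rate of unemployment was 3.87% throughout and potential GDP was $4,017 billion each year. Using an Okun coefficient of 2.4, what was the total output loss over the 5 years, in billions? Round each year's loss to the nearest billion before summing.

$1,564 billion

Year 1997: gap = -2.4 × (8.76 - 3.87) = -11.736%, loss ≈ 4017 × 11.736/100 ≈ 471.
Year 1998: gap = -2.4 × (5.08 - 3.87) = -2.904%, loss ≈ 4017 × 2.904/100 ≈ 117.
Year 1999: gap = -2.4 × (5.6 - 3.87) = -4.152%, loss ≈ 4017 × 4.152/100 ≈ 167.
Year 2000: gap = -2.4 × (7.79 - 3.87) = -9.408%, loss ≈ 4017 × 9.408/100 ≈ 378.
Year 2001: gap = -2.4 × (8.34 - 3.87) = -10.728%, loss ≈ 4017 × 10.728/100 ≈ 431.
Total lost output = 471 + 117 + 167 + 378 + 431 = 1564 billion.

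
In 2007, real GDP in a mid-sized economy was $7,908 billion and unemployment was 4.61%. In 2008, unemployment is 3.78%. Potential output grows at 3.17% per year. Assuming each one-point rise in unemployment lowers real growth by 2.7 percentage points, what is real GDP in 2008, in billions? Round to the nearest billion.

Δu = 3.78 - 4.61 = -0.83 points.
Okun's law (growth form): g_Y = g_Y* - β × Δu = 3.17 - 2.7 × (-0.83) = 3.17 + 2.241 = 5.411%.
Real GDP in the next year = 7908 × (1 + 5.411/100) = 7908 × 1.05411 ≈ 8336 billion.

$8,336 billion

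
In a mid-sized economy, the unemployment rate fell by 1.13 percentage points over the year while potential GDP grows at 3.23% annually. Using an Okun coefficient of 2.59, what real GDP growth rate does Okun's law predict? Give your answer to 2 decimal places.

Growth-rate Okun's law: g_Y = g_Y* - β × Δu.
g_Y = 3.23 - 2.59 × (-1.13) = 3.23 + 2.9267 = 6.1567%, i.e. 6.16% to 2 d.p.

6.16%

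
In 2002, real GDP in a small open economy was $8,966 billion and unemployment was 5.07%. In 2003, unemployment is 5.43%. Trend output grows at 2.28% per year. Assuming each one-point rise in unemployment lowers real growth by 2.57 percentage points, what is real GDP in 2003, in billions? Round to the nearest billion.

$9,087 billion

Δu = 5.43 - 5.07 = 0.36 points.
Okun's law (growth form): g_Y = g_Y* - β × Δu = 2.28 - 2.57 × (0.36) = 2.28 - 0.9252 = 1.3548%.
Real GDP in the next year = 8966 × (1 + 1.3548/100) = 8966 × 1.013548 ≈ 9087 billion.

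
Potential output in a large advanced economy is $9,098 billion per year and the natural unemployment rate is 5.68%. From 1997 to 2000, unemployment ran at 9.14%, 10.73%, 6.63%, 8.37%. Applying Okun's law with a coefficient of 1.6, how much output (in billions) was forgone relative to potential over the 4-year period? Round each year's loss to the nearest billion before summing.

$1,769 billion

Year 1997: gap = -1.6 × (9.14 - 5.68) = -5.536%, loss ≈ 9098 × 5.536/100 ≈ 504.
Year 1998: gap = -1.6 × (10.73 - 5.68) = -8.08%, loss ≈ 9098 × 8.08/100 ≈ 735.
Year 1999: gap = -1.6 × (6.63 - 5.68) = -1.52%, loss ≈ 9098 × 1.52/100 ≈ 138.
Year 2000: gap = -1.6 × (8.37 - 5.68) = -4.304%, loss ≈ 9098 × 4.304/100 ≈ 392.
Total lost output = 504 + 735 + 138 + 392 = 1769 billion.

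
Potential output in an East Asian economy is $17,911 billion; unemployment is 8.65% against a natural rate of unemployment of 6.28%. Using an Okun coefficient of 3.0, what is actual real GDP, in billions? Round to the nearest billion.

$16,638 billion

Unemployment gap = 8.65 - 6.28 = 2.37 points, so the output gap is -3 × 2.37 = -7.11%.
Actual GDP = 17911 × (1 - 7.11/100) = 17911 × 0.9289 ≈ 16638 billion.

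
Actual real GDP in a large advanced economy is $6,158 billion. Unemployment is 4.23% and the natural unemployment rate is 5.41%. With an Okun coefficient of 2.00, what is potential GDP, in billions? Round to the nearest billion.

$6,016 billion

Unemployment gap = 4.23 - 5.41 = -1.18 points, so output gap = -2 × (-1.18) = 2.36%.
Since Y = Y* × (1 + gap/100), Y* = 6158/1.0236 ≈ 6016 billion.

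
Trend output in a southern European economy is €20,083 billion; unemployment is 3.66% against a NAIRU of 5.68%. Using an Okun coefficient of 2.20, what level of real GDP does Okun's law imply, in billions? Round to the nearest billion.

Unemployment gap = 3.66 - 5.68 = -2.02 points, so the output gap is -2.2 × (-2.02) = 4.444%.
Actual GDP = 20083 × (1 + 4.444/100) = 20083 × 1.04444 ≈ 20975 billion.

€20,975 billion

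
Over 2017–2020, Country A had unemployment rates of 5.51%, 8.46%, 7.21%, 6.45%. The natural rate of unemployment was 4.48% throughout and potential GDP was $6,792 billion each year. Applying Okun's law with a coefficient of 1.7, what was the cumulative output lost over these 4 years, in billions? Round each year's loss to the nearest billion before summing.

$1,121 billion

Year 2017: gap = -1.7 × (5.51 - 4.48) = -1.751%, loss ≈ 6792 × 1.751/100 ≈ 119.
Year 2018: gap = -1.7 × (8.46 - 4.48) = -6.766%, loss ≈ 6792 × 6.766/100 ≈ 460.
Year 2019: gap = -1.7 × (7.21 - 4.48) = -4.641%, loss ≈ 6792 × 4.641/100 ≈ 315.
Year 2020: gap = -1.7 × (6.45 - 4.48) = -3.349%, loss ≈ 6792 × 3.349/100 ≈ 227.
Total lost output = 119 + 460 + 315 + 227 = 1121 billion.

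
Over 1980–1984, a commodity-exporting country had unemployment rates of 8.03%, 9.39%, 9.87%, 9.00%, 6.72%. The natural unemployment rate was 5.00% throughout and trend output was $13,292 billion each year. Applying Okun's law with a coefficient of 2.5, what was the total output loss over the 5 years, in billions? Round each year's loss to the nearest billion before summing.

$5,985 billion

Year 1980: gap = -2.5 × (8.03 - 5) = -7.575%, loss ≈ 13292 × 7.575/100 ≈ 1007.
Year 1981: gap = -2.5 × (9.39 - 5) = -10.975%, loss ≈ 13292 × 10.975/100 ≈ 1459.
Year 1982: gap = -2.5 × (9.87 - 5) = -12.175%, loss ≈ 13292 × 12.175/100 ≈ 1618.
Year 1983: gap = -2.5 × (9 - 5) = -10%, loss ≈ 13292 × 10/100 ≈ 1329.
Year 1984: gap = -2.5 × (6.72 - 5) = -4.3%, loss ≈ 13292 × 4.3/100 ≈ 572.
Total lost output = 1007 + 1459 + 1618 + 1329 + 572 = 5985 billion.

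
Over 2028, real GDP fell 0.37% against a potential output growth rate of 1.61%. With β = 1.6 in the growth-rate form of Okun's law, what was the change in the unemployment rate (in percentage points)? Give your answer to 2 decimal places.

1.24 percentage points

Growth-rate Okun's law: g_Y = g_Y* - β × Δu, so Δu = (g_Y* - g_Y)/β.
Δu = (1.61 + 0.37)/1.6 = 1.98/1.6 = 1.24 percentage points.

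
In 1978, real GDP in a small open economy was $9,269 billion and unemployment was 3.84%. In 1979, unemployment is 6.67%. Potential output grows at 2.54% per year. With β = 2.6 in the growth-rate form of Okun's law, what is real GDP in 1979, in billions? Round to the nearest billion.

Δu = 6.67 - 3.84 = 2.83 points.
Okun's law (growth form): g_Y = g_Y* - β × Δu = 2.54 - 2.6 × (2.83) = 2.54 - 7.358 = -4.818%.
Real GDP in the next year = 9269 × (1 - 4.818/100) = 9269 × 0.95182 ≈ 8822 billion.

$8,822 billion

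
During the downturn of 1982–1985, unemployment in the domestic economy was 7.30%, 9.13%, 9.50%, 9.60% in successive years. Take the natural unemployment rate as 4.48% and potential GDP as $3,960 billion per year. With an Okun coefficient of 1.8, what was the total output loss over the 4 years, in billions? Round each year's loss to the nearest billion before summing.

Year 1982: gap = -1.8 × (7.3 - 4.48) = -5.076%, loss ≈ 3960 × 5.076/100 ≈ 201.
Year 1983: gap = -1.8 × (9.13 - 4.48) = -8.37%, loss ≈ 3960 × 8.37/100 ≈ 331.
Year 1984: gap = -1.8 × (9.5 - 4.48) = -9.036%, loss ≈ 3960 × 9.036/100 ≈ 358.
Year 1985: gap = -1.8 × (9.6 - 4.48) = -9.216%, loss ≈ 3960 × 9.216/100 ≈ 365.
Total lost output = 201 + 331 + 358 + 365 = 1255 billion.

$1,255 billion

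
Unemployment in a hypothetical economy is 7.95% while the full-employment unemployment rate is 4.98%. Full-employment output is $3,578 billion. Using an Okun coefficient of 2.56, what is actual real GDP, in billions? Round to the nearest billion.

Unemployment gap = 7.95 - 4.98 = 2.97 points, so the output gap is -2.56 × 2.97 = -7.6032%.
Actual GDP = 3578 × (1 - 7.6032/100) = 3578 × 0.923968 ≈ 3306 billion.

$3,306 billion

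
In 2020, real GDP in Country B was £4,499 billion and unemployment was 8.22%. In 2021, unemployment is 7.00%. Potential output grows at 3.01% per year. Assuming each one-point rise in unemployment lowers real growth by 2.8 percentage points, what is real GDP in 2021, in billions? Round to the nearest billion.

£4,788 billion

Δu = 7 - 8.22 = -1.22 points.
Okun's law (growth form): g_Y = g_Y* - β × Δu = 3.01 - 2.8 × (-1.22) = 3.01 + 3.416 = 6.426%.
Real GDP in the next year = 4499 × (1 + 6.426/100) = 4499 × 1.06426 ≈ 4788 billion.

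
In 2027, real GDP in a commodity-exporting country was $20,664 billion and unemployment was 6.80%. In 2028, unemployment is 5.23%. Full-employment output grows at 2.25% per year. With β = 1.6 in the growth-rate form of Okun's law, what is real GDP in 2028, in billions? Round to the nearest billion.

Δu = 5.23 - 6.8 = -1.57 points.
Okun's law (growth form): g_Y = g_Y* - β × Δu = 2.25 - 1.6 × (-1.57) = 2.25 + 2.512 = 4.762%.
Real GDP in the next year = 20664 × (1 + 4.762/100) = 20664 × 1.04762 ≈ 21648 billion.

$21,648 billion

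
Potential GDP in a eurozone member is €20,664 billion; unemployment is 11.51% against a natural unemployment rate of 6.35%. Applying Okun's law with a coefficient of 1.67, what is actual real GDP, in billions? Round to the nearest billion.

€18,883 billion

Unemployment gap = 11.51 - 6.35 = 5.16 points, so the output gap is -1.67 × 5.16 = -8.6172%.
Actual GDP = 20664 × (1 - 8.6172/100) = 20664 × 0.913828 ≈ 18883 billion.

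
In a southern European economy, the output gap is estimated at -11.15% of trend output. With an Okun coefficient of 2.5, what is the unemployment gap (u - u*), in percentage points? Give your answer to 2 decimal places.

Okun's law: output gap = -β × (u - u*), so u - u* = -(output gap)/β.
u - u* = -(-11.15)/2.5 = 4.46 percentage points.

4.46 percentage points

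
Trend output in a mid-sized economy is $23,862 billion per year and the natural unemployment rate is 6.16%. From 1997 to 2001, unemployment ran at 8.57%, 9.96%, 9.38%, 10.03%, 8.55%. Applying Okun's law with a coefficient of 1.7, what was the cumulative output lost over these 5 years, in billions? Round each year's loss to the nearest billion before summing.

$6,365 billion

Year 1997: gap = -1.7 × (8.57 - 6.16) = -4.097%, loss ≈ 23862 × 4.097/100 ≈ 978.
Year 1998: gap = -1.7 × (9.96 - 6.16) = -6.46%, loss ≈ 23862 × 6.46/100 ≈ 1541.
Year 1999: gap = -1.7 × (9.38 - 6.16) = -5.474%, loss ≈ 23862 × 5.474/100 ≈ 1306.
Year 2000: gap = -1.7 × (10.03 - 6.16) = -6.579%, loss ≈ 23862 × 6.579/100 ≈ 1570.
Year 2001: gap = -1.7 × (8.55 - 6.16) = -4.063%, loss ≈ 23862 × 4.063/100 ≈ 970.
Total lost output = 978 + 1541 + 1306 + 1570 + 970 = 6365 billion.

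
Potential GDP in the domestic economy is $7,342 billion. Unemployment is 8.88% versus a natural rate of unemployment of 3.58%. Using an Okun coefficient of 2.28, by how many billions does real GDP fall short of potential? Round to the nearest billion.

Output gap = -2.28 × (8.88 - 3.58) = -2.28 × 5.3 = -12.084%.
Actual GDP ≈ 7342 × 0.87916 ≈ 6455 billion, so the shortfall is 7342 - 6455 = 887 billion.

$887 billion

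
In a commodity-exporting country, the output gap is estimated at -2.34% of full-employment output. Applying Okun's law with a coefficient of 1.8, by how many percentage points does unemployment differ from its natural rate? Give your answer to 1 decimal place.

1.3 percentage points

Okun's law: output gap = -β × (u - u*), so u - u* = -(output gap)/β.
u - u* = -(-2.34)/1.8 = 1.3 percentage points.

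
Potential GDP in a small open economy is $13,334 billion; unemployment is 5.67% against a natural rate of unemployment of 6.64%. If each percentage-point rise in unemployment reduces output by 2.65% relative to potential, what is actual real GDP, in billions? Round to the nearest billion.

Unemployment gap = 5.67 - 6.64 = -0.97 points, so the output gap is -2.65 × (-0.97) = 2.5705%.
Actual GDP = 13334 × (1 + 2.5705/100) = 13334 × 1.025705 ≈ 13677 billion.

$13,677 billion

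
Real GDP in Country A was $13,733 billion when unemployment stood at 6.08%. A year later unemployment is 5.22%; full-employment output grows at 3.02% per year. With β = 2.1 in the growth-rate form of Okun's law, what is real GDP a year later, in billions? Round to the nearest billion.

$14,396 billion

Δu = 5.22 - 6.08 = -0.86 points.
Okun's law (growth form): g_Y = g_Y* - β × Δu = 3.02 - 2.1 × (-0.86) = 3.02 + 1.806 = 4.826%.
Real GDP in the next year = 13733 × (1 + 4.826/100) = 13733 × 1.04826 ≈ 14396 billion.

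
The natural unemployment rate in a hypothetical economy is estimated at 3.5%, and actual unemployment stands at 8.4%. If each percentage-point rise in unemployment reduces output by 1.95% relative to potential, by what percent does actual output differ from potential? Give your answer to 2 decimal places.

-9.56%

The unemployment gap is 8.4 - 3.5 = 4.9 percentage points.
Okun's law gives an output gap of -1.95 × 4.9 = -9.555%, i.e. 9.56% below potential.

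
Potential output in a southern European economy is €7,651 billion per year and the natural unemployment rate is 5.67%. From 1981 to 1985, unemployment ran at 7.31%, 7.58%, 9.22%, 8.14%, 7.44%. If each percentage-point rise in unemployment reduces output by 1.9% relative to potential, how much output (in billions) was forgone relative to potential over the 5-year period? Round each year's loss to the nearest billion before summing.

Year 1981: gap = -1.9 × (7.31 - 5.67) = -3.116%, loss ≈ 7651 × 3.116/100 ≈ 238.
Year 1982: gap = -1.9 × (7.58 - 5.67) = -3.629%, loss ≈ 7651 × 3.629/100 ≈ 278.
Year 1983: gap = -1.9 × (9.22 - 5.67) = -6.745%, loss ≈ 7651 × 6.745/100 ≈ 516.
Year 1984: gap = -1.9 × (8.14 - 5.67) = -4.693%, loss ≈ 7651 × 4.693/100 ≈ 359.
Year 1985: gap = -1.9 × (7.44 - 5.67) = -3.363%, loss ≈ 7651 × 3.363/100 ≈ 257.
Total lost output = 238 + 278 + 516 + 359 + 257 = 1648 billion.

€1,648 billion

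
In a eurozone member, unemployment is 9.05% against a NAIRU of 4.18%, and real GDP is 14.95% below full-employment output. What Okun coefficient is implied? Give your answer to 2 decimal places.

Okun's law: output gap = -β × (u - u*).
-14.95 = -β × (9.05 - 4.18) = -β × 4.87, so β = 14.95/4.87 = 3.07.

β ≈ 3.07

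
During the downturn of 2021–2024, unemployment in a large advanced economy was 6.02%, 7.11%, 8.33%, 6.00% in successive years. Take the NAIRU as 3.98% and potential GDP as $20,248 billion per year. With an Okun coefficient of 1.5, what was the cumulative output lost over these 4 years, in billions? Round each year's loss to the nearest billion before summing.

Year 2021: gap = -1.5 × (6.02 - 3.98) = -3.06%, loss ≈ 20248 × 3.06/100 ≈ 620.
Year 2022: gap = -1.5 × (7.11 - 3.98) = -4.695%, loss ≈ 20248 × 4.695/100 ≈ 951.
Year 2023: gap = -1.5 × (8.33 - 3.98) = -6.525%, loss ≈ 20248 × 6.525/100 ≈ 1321.
Year 2024: gap = -1.5 × (6 - 3.98) = -3.03%, loss ≈ 20248 × 3.03/100 ≈ 614.
Total lost output = 620 + 951 + 1321 + 614 = 3506 billion.

$3,506 billion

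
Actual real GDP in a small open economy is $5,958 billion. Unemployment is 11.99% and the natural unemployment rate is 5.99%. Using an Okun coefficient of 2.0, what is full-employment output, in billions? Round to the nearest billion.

Unemployment gap = 11.99 - 5.99 = 6 points, so output gap = -2 × 6 = -12%.
Since Y = Y* × (1 + gap/100), Y* = 5958/0.88 ≈ 6770 billion.

$6,770 billion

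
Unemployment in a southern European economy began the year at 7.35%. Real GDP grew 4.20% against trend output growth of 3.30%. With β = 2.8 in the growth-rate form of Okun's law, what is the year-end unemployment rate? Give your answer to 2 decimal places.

7.03%

Growth-rate Okun's law: g_Y = g_Y* - β × Δu, so Δu = (g_Y* - g_Y)/β.
Δu = (3.3 - 4.2)/2.8 = -0.9/2.8 = -0.32 percentage points.
Year-end unemployment = 7.35 - 0.32 = 7.03%.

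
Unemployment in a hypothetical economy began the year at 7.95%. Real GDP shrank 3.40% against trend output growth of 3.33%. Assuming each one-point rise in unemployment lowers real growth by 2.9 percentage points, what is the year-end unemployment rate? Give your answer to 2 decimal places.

10.27%

Growth-rate Okun's law: g_Y = g_Y* - β × Δu, so Δu = (g_Y* - g_Y)/β.
Δu = (3.33 + 3.4)/2.9 = 6.73/2.9 = 2.32 percentage points.
Year-end unemployment = 7.95 + 2.32 = 10.27%.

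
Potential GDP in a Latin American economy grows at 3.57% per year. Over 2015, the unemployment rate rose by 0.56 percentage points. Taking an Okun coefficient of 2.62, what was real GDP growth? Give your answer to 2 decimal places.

2.10%

Growth-rate Okun's law: g_Y = g_Y* - β × Δu.
g_Y = 3.57 - 2.62 × (0.56) = 3.57 - 1.4672 = 2.1028%, i.e. 2.10% to 2 d.p.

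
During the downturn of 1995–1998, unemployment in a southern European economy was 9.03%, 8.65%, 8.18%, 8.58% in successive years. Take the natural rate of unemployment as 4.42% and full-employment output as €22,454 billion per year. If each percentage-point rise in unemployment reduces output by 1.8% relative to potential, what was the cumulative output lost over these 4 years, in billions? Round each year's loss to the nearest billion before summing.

€6,774 billion

Year 1995: gap = -1.8 × (9.03 - 4.42) = -8.298%, loss ≈ 22454 × 8.298/100 ≈ 1863.
Year 1996: gap = -1.8 × (8.65 - 4.42) = -7.614%, loss ≈ 22454 × 7.614/100 ≈ 1710.
Year 1997: gap = -1.8 × (8.18 - 4.42) = -6.768%, loss ≈ 22454 × 6.768/100 ≈ 1520.
Year 1998: gap = -1.8 × (8.58 - 4.42) = -7.488%, loss ≈ 22454 × 7.488/100 ≈ 1681.
Total lost output = 1863 + 1710 + 1520 + 1681 = 6774 billion.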